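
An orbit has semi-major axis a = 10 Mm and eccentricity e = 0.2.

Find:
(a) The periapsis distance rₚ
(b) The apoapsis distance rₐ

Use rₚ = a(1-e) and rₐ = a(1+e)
a = 10 Mm = 1 × 10^7 m
e = 0.2:  1 − e = 0.8,  1 + e = 1.2
(a) rₚ = a(1 − e) = 1 × 10^7 m × 0.8 = 8 × 10^6 m ≈ 8 Mm
(b) rₐ = a(1 + e) = 1 × 10^7 m × 1.2 = 1.2 × 10^7 m ≈ 12 Mm

Final answer:
(a) rₚ = 8 Mm
(b) rₐ = 12 Mm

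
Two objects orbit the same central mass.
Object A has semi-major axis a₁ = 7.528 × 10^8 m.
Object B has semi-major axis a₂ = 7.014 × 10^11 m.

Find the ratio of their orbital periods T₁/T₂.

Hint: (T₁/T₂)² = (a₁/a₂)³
a₁ = 7.528 × 10^8 m
a₂ = 7.014 × 10^11 m
a₁/a₂ = 0.00107328
T₁/T₂ = (a₁/a₂)^(3/2) = (0.00107328)^1.5 = 3.51618 × 10^-5

Final answer: T₁/T₂ = 3.516 × 10^-5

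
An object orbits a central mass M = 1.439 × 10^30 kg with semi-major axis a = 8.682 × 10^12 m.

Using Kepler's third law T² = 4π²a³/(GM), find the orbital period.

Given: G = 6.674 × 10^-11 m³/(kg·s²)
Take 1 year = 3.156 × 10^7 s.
M = 1.439 × 10^30 kg
GM = G × M = 6.674 × 10^-11 × 1.439 × 10^30 = 9.60389 × 10^19 m³/s²
a = 8.682 × 10^12 m
a³ = 6.54424 × 10^38 m³
T = 2π √(a³/GM) = 2π √((6.54424 × 10^38) / (9.60389 × 10^19)) = 2π × 2.61039 × 10^9 s
T = 1.64016 × 10^10 s ≈ 519.7 years

Final answer: 519.7 years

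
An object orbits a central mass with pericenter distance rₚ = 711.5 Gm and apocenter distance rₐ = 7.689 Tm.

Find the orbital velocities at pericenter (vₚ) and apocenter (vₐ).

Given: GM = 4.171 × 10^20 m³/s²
rₚ = 711.5 Gm = 7.115 × 10^11 m
rₐ = 7.689 Tm = 7.689 × 10^12 m
GM = 4.171 × 10^20 m³/s²
a = (rₚ + rₐ)/2 = 4.20025 × 10^12 m
Vis-viva: v² = GM (2/r − 1/a)
vₚ² = 4.171 × 10^20 × (2.81096 × 10^-12 − 2.38081 × 10^-13) = 1.07315 × 10^9 m²/s²
vₚ = 32759 m/s ≈ 32.76 km/s
vₐ² = 4.171 × 10^20 × (2.60112 × 10^-13 − 2.38081 × 10^-13) = 9.18904 × 10^6 m²/s²
vₐ = 3031.34 m/s ≈ 3.031 km/s

Final answer: vₚ = 32.76 km/s, vₐ = 3.031 km/s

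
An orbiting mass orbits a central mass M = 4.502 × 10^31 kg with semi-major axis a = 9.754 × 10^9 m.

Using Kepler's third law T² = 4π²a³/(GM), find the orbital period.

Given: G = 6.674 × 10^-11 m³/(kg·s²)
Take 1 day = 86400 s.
M = 4.502 × 10^31 kg
GM = G × M = 6.674 × 10^-11 × 4.502 × 10^31 = 3.00463 × 10^21 m³/s²
a = 9.754 × 10^9 m
a³ = 9.28001 × 10^29 m³
T = 2π √(a³/GM) = 2π √((9.28001 × 10^29) / (3.00463 × 10^21)) = 2π × 17574.3 s
T = 110423 s ≈ 1.278 days

Final answer: 1.278 days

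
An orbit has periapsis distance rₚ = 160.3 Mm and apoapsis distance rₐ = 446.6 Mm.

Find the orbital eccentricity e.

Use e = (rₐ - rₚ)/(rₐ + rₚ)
rₚ = 160.3 Mm = 1.603 × 10^8 m
rₐ = 446.6 Mm = 4.466 × 10^8 m
rₐ − rₚ = 2.863 × 10^8 m
rₐ + rₚ = 6.069 × 10^8 m
e = (rₐ − rₚ)/(rₐ + rₚ) = 0.471742

Final answer: e = 0.4717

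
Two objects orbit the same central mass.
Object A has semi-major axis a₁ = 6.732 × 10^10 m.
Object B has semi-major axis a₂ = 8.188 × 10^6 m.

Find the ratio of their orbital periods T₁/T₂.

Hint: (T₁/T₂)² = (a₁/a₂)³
a₁ = 6.732 × 10^10 m
a₂ = 8.188 × 10^6 m
a₁/a₂ = 8221.79
T₁/T₂ = (a₁/a₂)^(3/2) = (8221.79)^1.5 = 745503

Final answer: T₁/T₂ = 7.455 × 10^5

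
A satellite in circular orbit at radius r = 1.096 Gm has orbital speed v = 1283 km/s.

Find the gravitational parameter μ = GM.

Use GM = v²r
r = 1.096 Gm = 1.096 × 10^9 m
v = 1283 km/s = 1.283 × 10^6 m/s
v² = 1.64609 × 10^12 m²/s²
GM = v²r = 1.64609 × 10^12 × 1.096 × 10^9 = 1.80411 × 10^21 m³/s²
GM ≈ 1.804 × 10^21 m³/s²

Final answer: GM = 1.804 × 10^21 m³/s²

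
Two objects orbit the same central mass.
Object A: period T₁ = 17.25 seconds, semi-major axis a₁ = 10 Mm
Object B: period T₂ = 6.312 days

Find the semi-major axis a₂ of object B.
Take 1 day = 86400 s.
T₁ = 17.25 seconds
T₂ = 6.312 days = 545357 s
a₁ = 10 Mm = 1 × 10^7 m
Kepler's third law: (T₂/T₁)² = (a₂/a₁)³  ⇒  a₂ = a₁ (T₂/T₁)^(2/3)
T₂/T₁ = 31614.9
(T₂/T₁)^(2/3) = 999.834
a₂ = 1 × 10^7 m × 999.834 = 9.99834 × 10^9 m ≈ 9.998 Gm

Final answer: a₂ = 9.998 Gm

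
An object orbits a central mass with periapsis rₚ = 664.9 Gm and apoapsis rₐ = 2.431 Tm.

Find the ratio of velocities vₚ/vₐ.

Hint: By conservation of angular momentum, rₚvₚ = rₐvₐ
rₚ = 664.9 Gm = 6.649 × 10^11 m
rₐ = 2.431 Tm = 2.431 × 10^12 m
rₚvₚ = rₐvₐ  ⇒  vₚ/vₐ = rₐ/rₚ
vₚ/vₐ = (2.431 × 10^12) / (6.649 × 10^11) = 3.65619

Final answer: vₚ/vₐ = 3.656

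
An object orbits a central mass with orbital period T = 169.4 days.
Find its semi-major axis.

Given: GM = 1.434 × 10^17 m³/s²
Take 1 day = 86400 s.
T = 169.4 days = 1.46362 × 10^7 s
GM = 1.434 × 10^17 m³/s²
Kepler's third law: a³ = GM T² / (4π²)
T² = 2.14217 × 10^14 s²
a³ = (1.434 × 10^17) × (2.14217 × 10^14) / (4π²) = 7.78115 × 10^29 m³
a = (a³)^(1/3) = 9.19774 × 10^9 m ≈ 9.198 × 10^9 m

Final answer: 9.198 × 10^9 m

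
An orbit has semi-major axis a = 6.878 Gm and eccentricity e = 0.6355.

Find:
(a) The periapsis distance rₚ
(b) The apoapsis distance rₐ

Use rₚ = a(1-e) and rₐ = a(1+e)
a = 6.878 Gm = 6.878 × 10^9 m
e = 0.6355:  1 − e = 0.3645,  1 + e = 1.6355
(a) rₚ = a(1 − e) = 6.878 × 10^9 m × 0.3645 = 2.50703 × 10^9 m ≈ 2.507 Gm
(b) rₐ = a(1 + e) = 6.878 × 10^9 m × 1.6355 = 1.1249 × 10^10 m ≈ 11.25 Gm

Final answer:
(a) rₚ = 2.507 Gm
(b) rₐ = 11.25 Gm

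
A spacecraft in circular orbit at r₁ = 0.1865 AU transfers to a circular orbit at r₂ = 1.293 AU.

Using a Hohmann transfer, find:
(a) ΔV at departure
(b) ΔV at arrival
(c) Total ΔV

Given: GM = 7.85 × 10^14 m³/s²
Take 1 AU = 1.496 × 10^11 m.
r₁ = 0.1865 AU = 2.79004 × 10^10 m
r₂ = 1.293 AU = 1.93433 × 10^11 m
GM = 7.85 × 10^14 m³/s²
Transfer ellipse: a_t = (r₁ + r₂)/2 = 1.10667 × 10^11 m
Circular speed at r₁: v₁ = √(GM/r₁) = 167.737 m/s
Transfer speed at r₁ (periapsis): v₁ₜ = √(GM(2/r₁ − 1/a_t)) = 221.762 m/s
(a) ΔV₁ = v₁ₜ − v₁ = 54.0243 m/s ≈ 54.02 m/s
Circular speed at r₂: v₂ = √(GM/r₂) = 63.7044 m/s
Transfer speed at r₂ (apoapsis): v₂ₜ = √(GM(2/r₂ − 1/a_t)) = 31.9865 m/s
(b) ΔV₂ = v₂ − v₂ₜ = 31.718 m/s ≈ 31.72 m/s
(c) ΔV_total = ΔV₁ + ΔV₂ = 85.7423 m/s ≈ 85.74 m/s

Final answer:
(a) ΔV₁ = 54.02 m/s
(b) ΔV₂ = 31.72 m/s
(c) ΔV_total = 85.74 m/s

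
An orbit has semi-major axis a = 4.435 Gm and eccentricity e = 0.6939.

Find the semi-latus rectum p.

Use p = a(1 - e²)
a = 4.435 Gm = 4.435 × 10^9 m
e = 0.6939,  e² = 0.481497,  1 − e² = 0.518503
p = a(1 − e²) = 4.435 × 10^9 m × 0.518503 = 2.29956 × 10^9 m ≈ 2.3 Gm

Final answer: p = 2.3 Gm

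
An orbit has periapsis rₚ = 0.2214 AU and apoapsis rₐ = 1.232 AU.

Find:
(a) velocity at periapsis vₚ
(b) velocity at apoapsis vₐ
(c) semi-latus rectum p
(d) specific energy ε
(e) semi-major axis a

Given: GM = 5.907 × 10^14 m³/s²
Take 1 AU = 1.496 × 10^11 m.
rₚ = 0.2214 AU = 3.31214 × 10^10 m
rₐ = 1.232 AU = 1.84307 × 10^11 m
GM = 5.907 × 10^14 m³/s²
a = (rₚ + rₐ)/2 = 1.08714 × 10^11 m
e = (rₐ − rₚ)/(rₐ + rₚ) = (1.51186 × 10^11) / (2.17429 × 10^11) = 0.695335
(a) vₚ² = GM (2/rₚ − 1/a) = 5.907 × 10^14 × (6.03838 × 10^-11 − 9.19842 × 10^-12) = 30235.2 m²/s²;  vₚ = 173.883 m/s ≈ 173.9 m/s
(b) vₐ² = GM (2/rₐ − 1/a) = 5.907 × 10^14 × (1.08514 × 10^-11 − 9.19842 × 10^-12) = 976.444 m²/s²;  vₐ = 31.2481 m/s ≈ 31.25 m/s
(c) 1 − e² = 0.516509;  p = a(1 − e²) = 1.08714 × 10^11 × 0.516509 = 5.61519 × 10^10 m ≈ 0.3753 AU
(d) 2a = 2.17429 × 10^11 m;  ε = −GM/(2a) = -2716.75 J/kg ≈ -2.717 kJ/kg
(e) a = 1.08714 × 10^11 m ≈ 0.7267 AU

Final answer:
(a) velocity at periapsis vₚ = 173.9 m/s
(b) velocity at apoapsis vₐ = 31.25 m/s
(c) semi-latus rectum p = 0.3753 AU
(d) specific energy ε = -2.717 kJ/kg
(e) semi-major axis a = 0.7267 AU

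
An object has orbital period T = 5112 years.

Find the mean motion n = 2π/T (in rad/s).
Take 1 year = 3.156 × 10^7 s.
T = 5112 years = 1.61335 × 10^11 s
n = 2π / (1.61335 × 10^11 s) = 3.8945 × 10^-11 rad/s ≈ 3.895 × 10^-11 rad/s

Final answer: n = 3.895 × 10^-11 rad/s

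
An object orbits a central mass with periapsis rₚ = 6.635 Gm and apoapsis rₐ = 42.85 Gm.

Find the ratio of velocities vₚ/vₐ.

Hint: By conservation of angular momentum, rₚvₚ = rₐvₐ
rₚ = 6.635 Gm = 6.635 × 10^9 m
rₐ = 42.85 Gm = 4.285 × 10^10 m
rₚvₚ = rₐvₐ  ⇒  vₚ/vₐ = rₐ/rₚ
vₚ/vₐ = (4.285 × 10^10) / (6.635 × 10^9) = 6.45818

Final answer: vₚ/vₐ = 6.458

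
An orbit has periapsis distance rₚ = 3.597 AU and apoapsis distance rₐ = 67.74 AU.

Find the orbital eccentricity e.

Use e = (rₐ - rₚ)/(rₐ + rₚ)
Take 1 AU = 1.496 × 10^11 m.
rₚ = 3.597 AU = 5.38111 × 10^11 m
rₐ = 67.74 AU = 1.01339 × 10^13 m
rₐ − rₚ = 9.59579 × 10^12 m
rₐ + rₚ = 1.0672 × 10^13 m
e = (rₐ − rₚ)/(rₐ + rₚ) = 0.899155

Final answer: e = 0.8992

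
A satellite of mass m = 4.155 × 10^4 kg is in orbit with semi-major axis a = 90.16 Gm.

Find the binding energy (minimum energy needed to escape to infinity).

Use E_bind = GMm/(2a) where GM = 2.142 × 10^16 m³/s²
a = 90.16 Gm = 9.016 × 10^10 m
GM = 2.142 × 10^16 m³/s²
m = 4.155 × 10^4 kg
GMm = 2.142 × 10^16 × 41550 = 8.90001 × 10^20 m³·kg/s²
2a = 1.8032 × 10^11 m
E_bind = GMm/(2a) = 4.93568 × 10^9 J ≈ 4.936 GJ

Final answer: 4.936 GJ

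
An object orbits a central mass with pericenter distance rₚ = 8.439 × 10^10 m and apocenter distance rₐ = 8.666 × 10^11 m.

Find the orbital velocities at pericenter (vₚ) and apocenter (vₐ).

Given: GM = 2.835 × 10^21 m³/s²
rₚ = 8.439 × 10^10 m
rₐ = 8.666 × 10^11 m
GM = 2.835 × 10^21 m³/s²
a = (rₚ + rₐ)/2 = 4.75495 × 10^11 m
Vis-viva: v² = GM (2/r − 1/a)
vₚ² = 2.835 × 10^21 × (2.36995 × 10^-11 − 2.10307 × 10^-12) = 6.12258 × 10^10 m²/s²
vₚ = 247439 m/s ≈ 247.4 km/s
vₐ² = 2.835 × 10^21 × (2.30787 × 10^-12 − 2.10307 × 10^-12) = 5.80603 × 10^8 m²/s²
vₐ = 24095.7 m/s ≈ 24.1 km/s

Final answer: vₚ = 247.4 km/s, vₐ = 24.1 km/s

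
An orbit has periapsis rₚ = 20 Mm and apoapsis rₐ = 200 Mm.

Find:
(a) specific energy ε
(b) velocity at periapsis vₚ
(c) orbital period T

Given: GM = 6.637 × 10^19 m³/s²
rₚ = 20 Mm = 2 × 10^7 m
rₐ = 200 Mm = 2 × 10^8 m
GM = 6.637 × 10^19 m³/s²
a = (rₚ + rₐ)/2 = 1.1 × 10^8 m
e = (rₐ − rₚ)/(rₐ + rₚ) = (1.8 × 10^8) / (2.2 × 10^8) = 0.818182
(a) 2a = 2.2 × 10^8 m;  ε = −GM/(2a) = -3.01682 × 10^11 J/kg ≈ -301.7 GJ/kg
(b) vₚ² = GM (2/rₚ − 1/a) = 6.637 × 10^19 × (1 × 10^-7 − 9.09091 × 10^-9) = 6.03364 × 10^12 m²/s²;  vₚ = 2.45635 × 10^6 m/s ≈ 2456 km/s
(c) a³ = 1.331 × 10^24 m³;  T = 2π √(a³/GM) = 2π × 141.613 s = 889.781 s ≈ 14.83 minutes

Final answer:
(a) specific energy ε = -301.7 GJ/kg
(b) velocity at periapsis vₚ = 2456 km/s
(c) orbital period T = 14.83 minutes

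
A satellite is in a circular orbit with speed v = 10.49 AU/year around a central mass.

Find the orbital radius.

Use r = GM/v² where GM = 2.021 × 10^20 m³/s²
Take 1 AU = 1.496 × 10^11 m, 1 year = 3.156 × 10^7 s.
v = 10.49 AU/year = 49724.5 m/s
GM = 2.021 × 10^20 m³/s²
v² = 2.47252 × 10^9 m²/s²
r = GM/v² = (2.021 × 10^20) / (2.47252 × 10^9) = 8.17384 × 10^10 m ≈ 0.5464 AU

Final answer: 0.5464 AU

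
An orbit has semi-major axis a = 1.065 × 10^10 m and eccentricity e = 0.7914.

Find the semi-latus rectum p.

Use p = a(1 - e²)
a = 1.065 × 10^10 m
e = 0.7914,  e² = 0.626314,  1 − e² = 0.373686
p = a(1 − e²) = 1.065 × 10^10 m × 0.373686 = 3.97976 × 10^9 m ≈ 3.98 × 10^9 m

Final answer: p = 3.98 × 10^9 m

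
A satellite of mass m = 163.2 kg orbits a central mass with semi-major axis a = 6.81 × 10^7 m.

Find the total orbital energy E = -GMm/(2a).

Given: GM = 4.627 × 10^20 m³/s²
a = 6.81 × 10^7 m
GM = 4.627 × 10^20 m³/s²
2a = 1.362 × 10^8 m
GMm = 4.627 × 10^20 × 163.2 = 7.55126 × 10^22 m³·kg/s²
E = −GMm/(2a) = -5.54425 × 10^14 J ≈ -554.4 TJ

Final answer: -554.4 TJ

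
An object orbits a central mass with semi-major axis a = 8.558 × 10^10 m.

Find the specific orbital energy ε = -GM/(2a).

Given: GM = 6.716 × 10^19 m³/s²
a = 8.558 × 10^10 m
GM = 6.716 × 10^19 m³/s²
2a = 1.7116 × 10^11 m
ε = −GM/(2a) = -3.92381 × 10^8 J/kg ≈ -392.4 MJ/kg

Final answer: -392.4 MJ/kg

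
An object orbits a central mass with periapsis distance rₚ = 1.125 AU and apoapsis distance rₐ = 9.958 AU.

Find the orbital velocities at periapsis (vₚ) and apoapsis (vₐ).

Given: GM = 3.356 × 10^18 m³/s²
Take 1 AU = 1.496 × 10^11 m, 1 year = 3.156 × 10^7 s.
rₚ = 1.125 AU = 1.683 × 10^11 m
rₐ = 9.958 AU = 1.48972 × 10^12 m
GM = 3.356 × 10^18 m³/s²
a = (rₚ + rₐ)/2 = 8.29008 × 10^11 m
Vis-viva: v² = GM (2/r − 1/a)
vₚ² = 3.356 × 10^18 × (1.18835 × 10^-11 − 1.20626 × 10^-12) = 3.5833 × 10^7 m²/s²
vₚ = 5986.06 m/s ≈ 1.263 AU/year
vₐ² = 3.356 × 10^18 × (1.34254 × 10^-12 − 1.20626 × 10^-12) = 457344 m²/s²
vₐ = 676.272 m/s ≈ 0.1427 AU/year

Final answer: vₚ = 1.263 AU/year, vₐ = 0.1427 AU/year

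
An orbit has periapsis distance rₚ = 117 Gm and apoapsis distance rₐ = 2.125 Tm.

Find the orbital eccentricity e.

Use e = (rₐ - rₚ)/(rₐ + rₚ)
rₚ = 117 Gm = 1.17 × 10^11 m
rₐ = 2.125 Tm = 2.125 × 10^12 m
rₐ − rₚ = 2.008 × 10^12 m
rₐ + rₚ = 2.242 × 10^12 m
e = (rₐ − rₚ)/(rₐ + rₚ) = 0.895629

Final answer: e = 0.8956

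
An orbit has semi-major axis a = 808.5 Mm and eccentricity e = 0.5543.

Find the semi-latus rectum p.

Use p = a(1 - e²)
a = 808.5 Mm = 8.085 × 10^8 m
e = 0.5543,  e² = 0.307248,  1 − e² = 0.692752
p = a(1 − e²) = 8.085 × 10^8 m × 0.692752 = 5.6009 × 10^8 m ≈ 560.1 Mm

Final answer: p = 560.1 Mm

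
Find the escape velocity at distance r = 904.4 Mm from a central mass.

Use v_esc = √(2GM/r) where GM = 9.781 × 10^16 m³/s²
r = 904.4 Mm = 9.044 × 10^8 m
GM = 9.781 × 10^16 m³/s²
2GM/r = 2 × (9.781 × 10^16) / (9.044 × 10^8) = 2.16298 × 10^8 m²/s²
v_esc = √(2GM/r) = 14707.1 m/s ≈ 14.71 km/s

Final answer: 14.71 km/s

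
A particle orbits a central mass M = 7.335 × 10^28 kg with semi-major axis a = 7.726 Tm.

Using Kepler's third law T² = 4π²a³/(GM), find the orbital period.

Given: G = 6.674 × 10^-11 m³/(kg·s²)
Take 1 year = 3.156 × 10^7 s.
M = 7.335 × 10^28 kg
GM = G × M = 6.674 × 10^-11 × 7.335 × 10^28 = 4.89538 × 10^18 m³/s²
a = 7.726 Tm = 7.726 × 10^12 m
a³ = 4.61173 × 10^38 m³
T = 2π √(a³/GM) = 2π √((4.61173 × 10^38) / (4.89538 × 10^18)) = 2π × 9.70597 × 10^9 s
T = 6.09844 × 10^10 s ≈ 1932 years

Final answer: 1932 years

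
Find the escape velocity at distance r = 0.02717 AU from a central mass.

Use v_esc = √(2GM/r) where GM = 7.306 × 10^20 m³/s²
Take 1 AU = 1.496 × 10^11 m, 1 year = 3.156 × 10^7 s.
r = 0.02717 AU = 4.06463 × 10^9 m
GM = 7.306 × 10^20 m³/s²
2GM/r = 2 × (7.306 × 10^20) / (4.06463 × 10^9) = 3.59491 × 10^11 m²/s²
v_esc = √(2GM/r) = 599576 m/s ≈ 126.5 AU/year

Final answer: 126.5 AU/year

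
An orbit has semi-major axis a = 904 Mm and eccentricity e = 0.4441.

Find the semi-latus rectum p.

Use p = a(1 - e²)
a = 904 Mm = 9.04 × 10^8 m
e = 0.4441,  e² = 0.197225,  1 − e² = 0.802775
p = a(1 − e²) = 9.04 × 10^8 m × 0.802775 = 7.25709 × 10^8 m ≈ 725.7 Mm

Final answer: p = 725.7 Mm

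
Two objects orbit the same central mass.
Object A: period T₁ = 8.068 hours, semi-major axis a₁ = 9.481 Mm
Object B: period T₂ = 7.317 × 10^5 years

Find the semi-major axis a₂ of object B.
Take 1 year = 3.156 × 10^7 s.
T₁ = 8.068 hours = 29044.8 s
T₂ = 7.317 × 10^5 years = 2.30925 × 10^13 s
a₁ = 9.481 Mm = 9.481 × 10^6 m
Kepler's third law: (T₂/T₁)² = (a₂/a₁)³  ⇒  a₂ = a₁ (T₂/T₁)^(2/3)
T₂/T₁ = 7.95063 × 10^8
(T₂/T₁)^(2/3) = 858225
a₂ = 9.481 × 10^6 m × 858225 = 8.13683 × 10^12 m ≈ 8.137 Tm

Final answer: a₂ = 8.137 Tm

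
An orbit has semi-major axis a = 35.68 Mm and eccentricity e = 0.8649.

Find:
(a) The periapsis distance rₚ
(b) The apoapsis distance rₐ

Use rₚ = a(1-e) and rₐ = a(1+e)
a = 35.68 Mm = 3.568 × 10^7 m
e = 0.8649:  1 − e = 0.1351,  1 + e = 1.8649
(a) rₚ = a(1 − e) = 3.568 × 10^7 m × 0.1351 = 4.82037 × 10^6 m ≈ 4.82 Mm
(b) rₐ = a(1 + e) = 3.568 × 10^7 m × 1.8649 = 6.65396 × 10^7 m ≈ 66.54 Mm

Final answer:
(a) rₚ = 4.82 Mm
(b) rₐ = 66.54 Mm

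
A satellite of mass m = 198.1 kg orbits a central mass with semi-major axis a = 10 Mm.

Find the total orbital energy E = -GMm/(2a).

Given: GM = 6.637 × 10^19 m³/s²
a = 10 Mm = 1 × 10^7 m
GM = 6.637 × 10^19 m³/s²
2a = 2 × 10^7 m
GMm = 6.637 × 10^19 × 198.1 = 1.31479 × 10^22 m³·kg/s²
E = −GMm/(2a) = -6.57395 × 10^14 J ≈ -657.4 TJ

Final answer: -657.4 TJ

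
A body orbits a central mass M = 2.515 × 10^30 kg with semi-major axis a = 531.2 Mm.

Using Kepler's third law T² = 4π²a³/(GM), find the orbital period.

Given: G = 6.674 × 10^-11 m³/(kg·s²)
M = 2.515 × 10^30 kg
GM = G × M = 6.674 × 10^-11 × 2.515 × 10^30 = 1.67851 × 10^20 m³/s²
a = 531.2 Mm = 5.312 × 10^8 m
a³ = 1.49891 × 10^26 m³
T = 2π √(a³/GM) = 2π √((1.49891 × 10^26) / (1.67851 × 10^20)) = 2π × 944.985 s
T = 5937.52 s ≈ 1.649 hours

Final answer: 1.649 hours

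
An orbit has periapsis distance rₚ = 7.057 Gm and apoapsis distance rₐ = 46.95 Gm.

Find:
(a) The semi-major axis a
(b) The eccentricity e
rₚ = 7.057 Gm = 7.057 × 10^9 m
rₐ = 46.95 Gm = 4.695 × 10^10 m
(a) a = (rₚ + rₐ)/2 = 2.70035 × 10^10 m ≈ 27 Gm
(b) e = (rₐ − rₚ)/(rₐ + rₚ) = (3.9893 × 10^10) / (5.4007 × 10^10) = 0.738664

Final answer:
(a) a = 27 Gm
(b) e = 0.7387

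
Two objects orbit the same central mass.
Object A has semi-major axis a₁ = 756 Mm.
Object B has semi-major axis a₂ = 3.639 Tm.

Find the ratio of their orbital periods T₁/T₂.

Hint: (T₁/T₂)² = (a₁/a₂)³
a₁ = 756 Mm = 7.56 × 10^8 m
a₂ = 3.639 Tm = 3.639 × 10^12 m
a₁/a₂ = 0.000207749
T₁/T₂ = (a₁/a₂)^(3/2) = (0.000207749)^1.5 = 2.9944 × 10^-6

Final answer: T₁/T₂ = 2.994 × 10^-6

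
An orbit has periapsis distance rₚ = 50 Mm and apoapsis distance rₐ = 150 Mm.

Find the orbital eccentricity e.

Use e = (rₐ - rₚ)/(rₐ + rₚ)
rₚ = 50 Mm = 5 × 10^7 m
rₐ = 150 Mm = 1.5 × 10^8 m
rₐ − rₚ = 1 × 10^8 m
rₐ + rₚ = 2 × 10^8 m
e = (rₐ − rₚ)/(rₐ + rₚ) = 0.5

Final answer: e = 0.5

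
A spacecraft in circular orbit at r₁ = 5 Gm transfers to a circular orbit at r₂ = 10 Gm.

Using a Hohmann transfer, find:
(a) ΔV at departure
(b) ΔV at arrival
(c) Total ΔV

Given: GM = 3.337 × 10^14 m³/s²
r₁ = 5 Gm = 5 × 10^9 m
r₂ = 10 Gm = 1 × 10^10 m
GM = 3.337 × 10^14 m³/s²
Transfer ellipse: a_t = (r₁ + r₂)/2 = 7.5 × 10^9 m
Circular speed at r₁: v₁ = √(GM/r₁) = 258.341 m/s
Transfer speed at r₁ (periapsis): v₁ₜ = √(GM(2/r₁ − 1/a_t)) = 298.306 m/s
(a) ΔV₁ = v₁ₜ − v₁ = 39.9655 m/s ≈ 39.97 m/s
Circular speed at r₂: v₂ = √(GM/r₂) = 182.675 m/s
Transfer speed at r₂ (apoapsis): v₂ₜ = √(GM(2/r₂ − 1/a_t)) = 149.153 m/s
(b) ΔV₂ = v₂ − v₂ₜ = 33.5214 m/s ≈ 33.52 m/s
(c) ΔV_total = ΔV₁ + ΔV₂ = 73.4869 m/s ≈ 73.49 m/s

Final answer:
(a) ΔV₁ = 39.97 m/s
(b) ΔV₂ = 33.52 m/s
(c) ΔV_total = 73.49 m/s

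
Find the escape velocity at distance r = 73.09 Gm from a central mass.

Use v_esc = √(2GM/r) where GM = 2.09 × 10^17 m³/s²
r = 73.09 Gm = 7.309 × 10^10 m
GM = 2.09 × 10^17 m³/s²
2GM/r = 2 × (2.09 × 10^17) / (7.309 × 10^10) = 5.71898 × 10^6 m²/s²
v_esc = √(2GM/r) = 2391.44 m/s ≈ 2.391 km/s

Final answer: 2.391 km/s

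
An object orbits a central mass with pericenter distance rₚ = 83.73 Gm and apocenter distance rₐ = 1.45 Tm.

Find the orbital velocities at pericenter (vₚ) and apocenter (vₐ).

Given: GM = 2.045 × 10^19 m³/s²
rₚ = 83.73 Gm = 8.373 × 10^10 m
rₐ = 1.45 Tm = 1.45 × 10^12 m
GM = 2.045 × 10^19 m³/s²
a = (rₚ + rₐ)/2 = 7.66865 × 10^11 m
Vis-viva: v² = GM (2/r − 1/a)
vₚ² = 2.045 × 10^19 × (2.38863 × 10^-11 − 1.30401 × 10^-12) = 4.61808 × 10^8 m²/s²
vₚ = 21489.7 m/s ≈ 21.49 km/s
vₐ² = 2.045 × 10^19 × (1.37931 × 10^-12 − 1.30401 × 10^-12) = 1.53988 × 10^6 m²/s²
vₐ = 1240.92 m/s ≈ 1.241 km/s

Final answer: vₚ = 21.49 km/s, vₐ = 1.241 km/s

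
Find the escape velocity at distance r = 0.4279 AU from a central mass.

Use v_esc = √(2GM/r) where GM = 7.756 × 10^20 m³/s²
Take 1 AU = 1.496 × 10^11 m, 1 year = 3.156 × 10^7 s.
r = 0.4279 AU = 6.40138 × 10^10 m
GM = 7.756 × 10^20 m³/s²
2GM/r = 2 × (7.756 × 10^20) / (6.40138 × 10^10) = 2.42323 × 10^10 m²/s²
v_esc = √(2GM/r) = 155667 m/s ≈ 32.84 AU/year

Final answer: 32.84 AU/year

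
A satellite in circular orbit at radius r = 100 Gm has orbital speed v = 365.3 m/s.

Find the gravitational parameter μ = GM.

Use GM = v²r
r = 100 Gm = 1 × 10^11 m
v = 365.3 m/s
v² = 133444 m²/s²
GM = v²r = 133444 × 1 × 10^11 = 1.33444 × 10^16 m³/s²
GM ≈ 1.334 × 10^16 m³/s²

Final answer: GM = 1.334 × 10^16 m³/s²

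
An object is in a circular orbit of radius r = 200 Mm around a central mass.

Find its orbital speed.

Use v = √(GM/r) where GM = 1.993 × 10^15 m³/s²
r = 200 Mm = 2 × 10^8 m
GM = 1.993 × 10^15 m³/s²
GM/r = (1.993 × 10^15) / (2 × 10^8) = 9.965 × 10^6 m²/s²
v = √(GM/r) = 3156.74 m/s ≈ 3.157 km/s

Final answer: 3.157 km/s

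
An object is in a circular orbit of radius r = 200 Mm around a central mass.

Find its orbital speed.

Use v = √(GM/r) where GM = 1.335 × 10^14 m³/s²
r = 200 Mm = 2 × 10^8 m
GM = 1.335 × 10^14 m³/s²
GM/r = (1.335 × 10^14) / (2 × 10^8) = 667500 m²/s²
v = √(GM/r) = 817.007 m/s ≈ 817 m/s

Final answer: 817 m/s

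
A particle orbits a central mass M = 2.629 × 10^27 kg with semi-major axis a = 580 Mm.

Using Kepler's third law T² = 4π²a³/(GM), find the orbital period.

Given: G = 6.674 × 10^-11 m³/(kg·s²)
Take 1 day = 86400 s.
M = 2.629 × 10^27 kg
GM = G × M = 6.674 × 10^-11 × 2.629 × 10^27 = 1.75459 × 10^17 m³/s²
a = 580 Mm = 5.8 × 10^8 m
a³ = 1.95112 × 10^26 m³
T = 2π √(a³/GM) = 2π √((1.95112 × 10^26) / (1.75459 × 10^17)) = 2π × 33346.8 s
T = 209524 s ≈ 2.425 days

Final answer: 2.425 days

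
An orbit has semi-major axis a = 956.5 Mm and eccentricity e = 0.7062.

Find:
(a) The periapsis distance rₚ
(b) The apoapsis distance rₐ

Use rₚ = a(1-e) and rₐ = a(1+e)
a = 956.5 Mm = 9.565 × 10^8 m
e = 0.7062:  1 − e = 0.2938,  1 + e = 1.7062
(a) rₚ = a(1 − e) = 9.565 × 10^8 m × 0.2938 = 2.8102 × 10^8 m ≈ 281 Mm
(b) rₐ = a(1 + e) = 9.565 × 10^8 m × 1.7062 = 1.63198 × 10^9 m ≈ 1.632 Gm

Final answer:
(a) rₚ = 281 Mm
(b) rₐ = 1.632 Gm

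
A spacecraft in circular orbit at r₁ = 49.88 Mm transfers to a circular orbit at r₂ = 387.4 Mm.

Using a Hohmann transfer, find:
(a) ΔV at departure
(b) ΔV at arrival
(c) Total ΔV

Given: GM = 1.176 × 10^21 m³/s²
r₁ = 49.88 Mm = 4.988 × 10^7 m
r₂ = 387.4 Mm = 3.874 × 10^8 m
GM = 1.176 × 10^21 m³/s²
Transfer ellipse: a_t = (r₁ + r₂)/2 = 2.1864 × 10^8 m
Circular speed at r₁: v₁ = √(GM/r₁) = 4.85557 × 10^6 m/s
Transfer speed at r₁ (periapsis): v₁ₜ = √(GM(2/r₁ − 1/a_t)) = 6.46332 × 10^6 m/s
(a) ΔV₁ = v₁ₜ − v₁ = 1.60774 × 10^6 m/s ≈ 1608 km/s
Circular speed at r₂: v₂ = √(GM/r₂) = 1.7423 × 10^6 m/s
Transfer speed at r₂ (apoapsis): v₂ₜ = √(GM(2/r₂ − 1/a_t)) = 832190 m/s
(b) ΔV₂ = v₂ − v₂ₜ = 910114 m/s ≈ 910.1 km/s
(c) ΔV_total = ΔV₁ + ΔV₂ = 2.51786 × 10^6 m/s ≈ 2518 km/s

Final answer:
(a) ΔV₁ = 1608 km/s
(b) ΔV₂ = 910.1 km/s
(c) ΔV_total = 2518 km/s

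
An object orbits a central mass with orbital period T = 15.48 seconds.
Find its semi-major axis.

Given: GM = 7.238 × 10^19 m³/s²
T = 15.48 seconds
GM = 7.238 × 10^19 m³/s²
Kepler's third law: a³ = GM T² / (4π²)
T² = 239.63 s²
a³ = (7.238 × 10^19) × 239.63 / (4π²) = 4.3934 × 10^20 m³
a = (a³)^(1/3) = 7.6021 × 10^6 m ≈ 7.602 Mm

Final answer: 7.602 Mm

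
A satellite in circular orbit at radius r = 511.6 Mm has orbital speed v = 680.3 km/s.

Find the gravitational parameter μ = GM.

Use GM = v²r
r = 511.6 Mm = 5.116 × 10^8 m
v = 680.3 km/s = 680300 m/s
v² = 4.62808 × 10^11 m²/s²
GM = v²r = 4.62808 × 10^11 × 5.116 × 10^8 = 2.36773 × 10^20 m³/s²
GM ≈ 2.368 × 10^20 m³/s²

Final answer: GM = 2.368 × 10^20 m³/s²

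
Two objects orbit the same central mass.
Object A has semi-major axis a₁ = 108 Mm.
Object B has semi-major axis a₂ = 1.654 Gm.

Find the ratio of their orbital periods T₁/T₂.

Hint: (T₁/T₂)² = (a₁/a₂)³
a₁ = 108 Mm = 1.08 × 10^8 m
a₂ = 1.654 Gm = 1.654 × 10^9 m
a₁/a₂ = 0.0652963
T₁/T₂ = (a₁/a₂)^(3/2) = (0.0652963)^1.5 = 0.0166852

Final answer: T₁/T₂ = 0.01669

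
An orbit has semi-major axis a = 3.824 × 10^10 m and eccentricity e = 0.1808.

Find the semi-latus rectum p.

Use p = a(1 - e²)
a = 3.824 × 10^10 m
e = 0.1808,  e² = 0.0326886,  1 − e² = 0.967311
p = a(1 − e²) = 3.824 × 10^10 m × 0.967311 = 3.699 × 10^10 m ≈ 3.699 × 10^10 m

Final answer: p = 3.699 × 10^10 m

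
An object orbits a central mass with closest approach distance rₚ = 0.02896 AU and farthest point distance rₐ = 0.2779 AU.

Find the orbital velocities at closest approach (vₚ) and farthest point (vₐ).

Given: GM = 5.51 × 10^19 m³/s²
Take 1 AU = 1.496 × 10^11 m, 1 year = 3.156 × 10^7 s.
rₚ = 0.02896 AU = 4.33242 × 10^9 m
rₐ = 0.2779 AU = 4.15738 × 10^10 m
GM = 5.51 × 10^19 m³/s²
a = (rₚ + rₐ)/2 = 2.29531 × 10^10 m
Vis-viva: v² = GM (2/r − 1/a)
vₚ² = 5.51 × 10^19 × (4.61636 × 10^-10 − 4.3567 × 10^-11) = 2.30356 × 10^10 m²/s²
vₚ = 151775 m/s ≈ 32.02 AU/year
vₐ² = 5.51 × 10^19 × (4.81072 × 10^-11 − 4.3567 × 10^-11) = 2.50161 × 10^8 m²/s²
vₐ = 15816.5 m/s ≈ 3.337 AU/year

Final answer: vₚ = 32.02 AU/year, vₐ = 3.337 AU/year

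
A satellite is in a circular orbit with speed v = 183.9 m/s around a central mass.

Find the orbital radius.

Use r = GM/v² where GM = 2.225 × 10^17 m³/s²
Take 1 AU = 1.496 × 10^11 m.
v = 183.9 m/s
GM = 2.225 × 10^17 m³/s²
v² = 33819.2 m²/s²
r = GM/v² = (2.225 × 10^17) / 33819.2 = 6.5791 × 10^12 m ≈ 43.98 AU

Final answer: 43.98 AU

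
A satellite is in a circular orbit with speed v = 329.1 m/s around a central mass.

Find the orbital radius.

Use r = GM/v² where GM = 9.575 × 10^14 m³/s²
v = 329.1 m/s
GM = 9.575 × 10^14 m³/s²
v² = 108307 m²/s²
r = GM/v² = (9.575 × 10^14) / 108307 = 8.84063 × 10^9 m ≈ 8.841 Gm

Final answer: 8.841 Gm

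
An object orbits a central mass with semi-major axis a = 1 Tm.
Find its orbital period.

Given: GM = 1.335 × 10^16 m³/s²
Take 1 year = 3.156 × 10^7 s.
a = 1 Tm = 1 × 10^12 m
GM = 1.335 × 10^16 m³/s²
a³ = 1 × 10^36 m³
T = 2π √(a³/GM) = 2π √((1 × 10^36) / (1.335 × 10^16)) = 2π × 8.65485 × 10^9 s
T = 5.438 × 10^10 s ≈ 1723 years

Final answer: 1723 years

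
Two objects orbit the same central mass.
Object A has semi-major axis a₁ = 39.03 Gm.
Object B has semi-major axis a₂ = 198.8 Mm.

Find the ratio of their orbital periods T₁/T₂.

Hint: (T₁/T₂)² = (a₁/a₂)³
a₁ = 39.03 Gm = 3.903 × 10^10 m
a₂ = 198.8 Mm = 1.988 × 10^8 m
a₁/a₂ = 196.328
T₁/T₂ = (a₁/a₂)^(3/2) = (196.328)^1.5 = 2750.89

Final answer: T₁/T₂ = 2751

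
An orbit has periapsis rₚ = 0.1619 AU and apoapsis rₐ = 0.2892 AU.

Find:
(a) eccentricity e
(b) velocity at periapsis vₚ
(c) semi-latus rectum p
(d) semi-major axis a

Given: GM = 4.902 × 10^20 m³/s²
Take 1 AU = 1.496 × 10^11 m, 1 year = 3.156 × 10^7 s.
rₚ = 0.1619 AU = 2.42202 × 10^10 m
rₐ = 0.2892 AU = 4.32643 × 10^10 m
GM = 4.902 × 10^20 m³/s²
a = (rₚ + rₐ)/2 = 3.37423 × 10^10 m
e = (rₐ − rₚ)/(rₐ + rₚ) = (1.90441 × 10^10) / (6.74846 × 10^10) = 0.282199
(a) e = 0.282199 ≈ 0.2822
(b) vₚ² = GM (2/rₚ − 1/a) = 4.902 × 10^20 × (8.25756 × 10^-11 − 2.96364 × 10^-11) = 2.59508 × 10^10 m²/s²;  vₚ = 161092 m/s ≈ 33.98 AU/year
(c) 1 − e² = 0.920364;  p = a(1 − e²) = 3.37423 × 10^10 × 0.920364 = 3.10552 × 10^10 m ≈ 0.2076 AU
(d) a = 3.37423 × 10^10 m ≈ 0.2256 AU

Final answer:
(a) eccentricity e = 0.2822
(b) velocity at periapsis vₚ = 33.98 AU/year
(c) semi-latus rectum p = 0.2076 AU
(d) semi-major axis a = 0.2256 AU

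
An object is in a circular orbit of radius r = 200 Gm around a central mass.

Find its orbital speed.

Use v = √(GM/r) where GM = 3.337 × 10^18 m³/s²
r = 200 Gm = 2 × 10^11 m
GM = 3.337 × 10^18 m³/s²
GM/r = (3.337 × 10^18) / (2 × 10^11) = 1.6685 × 10^7 m²/s²
v = √(GM/r) = 4084.73 m/s ≈ 4.085 km/s

Final answer: 4.085 km/s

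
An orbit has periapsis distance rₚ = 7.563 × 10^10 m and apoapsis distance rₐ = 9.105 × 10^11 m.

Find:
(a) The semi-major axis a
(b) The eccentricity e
rₚ = 7.563 × 10^10 m
rₐ = 9.105 × 10^11 m
(a) a = (rₚ + rₐ)/2 = 4.93065 × 10^11 m ≈ 4.931 × 10^11 m
(b) e = (rₐ − rₚ)/(rₐ + rₚ) = (8.3487 × 10^11) / (9.8613 × 10^11) = 0.846613

Final answer:
(a) a = 4.931 × 10^11 m
(b) e = 0.8466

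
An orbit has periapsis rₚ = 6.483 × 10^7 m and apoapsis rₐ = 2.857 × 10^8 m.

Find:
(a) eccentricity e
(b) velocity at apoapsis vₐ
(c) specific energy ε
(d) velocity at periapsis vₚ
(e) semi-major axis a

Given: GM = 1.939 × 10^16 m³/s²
rₚ = 6.483 × 10^7 m
rₐ = 2.857 × 10^8 m
GM = 1.939 × 10^16 m³/s²
a = (rₚ + rₐ)/2 = 1.75265 × 10^8 m
e = (rₐ − rₚ)/(rₐ + rₚ) = (2.2087 × 10^8) / (3.5053 × 10^8) = 0.630103
(a) e = 0.630103 ≈ 0.6301
(b) vₐ² = GM (2/rₐ − 1/a) = 1.939 × 10^16 × (7.00035 × 10^-9 − 5.70565 × 10^-9) = 2.51043 × 10^7 m²/s²;  vₐ = 5010.42 m/s ≈ 5.01 km/s
(c) 2a = 3.5053 × 10^8 m;  ε = −GM/(2a) = -5.53162 × 10^7 J/kg ≈ -55.32 MJ/kg
(d) vₚ² = GM (2/rₚ − 1/a) = 1.939 × 10^16 × (3.08499 × 10^-8 − 5.70565 × 10^-9) = 4.87547 × 10^8 m²/s²;  vₚ = 22080.5 m/s ≈ 22.08 km/s
(e) a = 1.75265 × 10^8 m ≈ 1.753 × 10^8 m

Final answer:
(a) eccentricity e = 0.6301
(b) velocity at apoapsis vₐ = 5.01 km/s
(c) specific energy ε = -55.32 MJ/kg
(d) velocity at periapsis vₚ = 22.08 km/s
(e) semi-major axis a = 1.753 × 10^8 m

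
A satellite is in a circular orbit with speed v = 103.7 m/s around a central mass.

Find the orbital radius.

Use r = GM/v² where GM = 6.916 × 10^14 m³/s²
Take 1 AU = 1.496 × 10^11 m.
v = 103.7 m/s
GM = 6.916 × 10^14 m³/s²
v² = 10753.7 m²/s²
r = GM/v² = (6.916 × 10^14) / 10753.7 = 6.43128 × 10^10 m ≈ 0.4299 AU

Final answer: 0.4299 AU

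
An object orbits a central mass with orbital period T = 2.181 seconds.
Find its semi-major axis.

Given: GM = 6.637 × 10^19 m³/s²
T = 2.181 seconds
GM = 6.637 × 10^19 m³/s²
Kepler's third law: a³ = GM T² / (4π²)
T² = 4.75676 s²
a³ = (6.637 × 10^19) × 4.75676 / (4π²) = 7.99693 × 10^18 m³
a = (a³)^(1/3) = 1.99974 × 10^6 m ≈ 2 Mm

Final answer: 2 Mm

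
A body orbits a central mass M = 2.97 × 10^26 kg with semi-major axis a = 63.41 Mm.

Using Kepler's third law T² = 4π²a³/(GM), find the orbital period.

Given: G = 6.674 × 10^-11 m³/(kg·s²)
M = 2.97 × 10^26 kg
GM = G × M = 6.674 × 10^-11 × 2.97 × 10^26 = 1.98218 × 10^16 m³/s²
a = 63.41 Mm = 6.341 × 10^7 m
a³ = 2.54961 × 10^23 m³
T = 2π √(a³/GM) = 2π √((2.54961 × 10^23) / (1.98218 × 10^16)) = 2π × 3586.45 s
T = 22534.4 s ≈ 6.26 hours

Final answer: 6.26 hours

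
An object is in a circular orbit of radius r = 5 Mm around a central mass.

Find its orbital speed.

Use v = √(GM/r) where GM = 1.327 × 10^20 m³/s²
r = 5 Mm = 5 × 10^6 m
GM = 1.327 × 10^20 m³/s²
GM/r = (1.327 × 10^20) / (5 × 10^6) = 2.654 × 10^13 m²/s²
v = √(GM/r) = 5.1517 × 10^6 m/s ≈ 5152 km/s

Final answer: 5152 km/s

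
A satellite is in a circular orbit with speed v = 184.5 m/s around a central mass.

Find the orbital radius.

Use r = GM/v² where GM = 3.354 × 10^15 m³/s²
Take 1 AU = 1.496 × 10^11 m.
v = 184.5 m/s
GM = 3.354 × 10^15 m³/s²
v² = 34040.2 m²/s²
r = GM/v² = (3.354 × 10^15) / 34040.2 = 9.85304 × 10^10 m ≈ 0.6586 AU

Final answer: 0.6586 AU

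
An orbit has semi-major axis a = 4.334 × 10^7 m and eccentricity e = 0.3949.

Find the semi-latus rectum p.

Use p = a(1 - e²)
a = 4.334 × 10^7 m
e = 0.3949,  e² = 0.155946,  1 − e² = 0.844054
p = a(1 − e²) = 4.334 × 10^7 m × 0.844054 = 3.65813 × 10^7 m ≈ 3.658 × 10^7 m

Final answer: p = 3.658 × 10^7 m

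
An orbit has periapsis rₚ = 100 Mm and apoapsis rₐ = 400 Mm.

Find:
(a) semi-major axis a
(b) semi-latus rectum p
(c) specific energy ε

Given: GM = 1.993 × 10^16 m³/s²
rₚ = 100 Mm = 1 × 10^8 m
rₐ = 400 Mm = 4 × 10^8 m
GM = 1.993 × 10^16 m³/s²
a = (rₚ + rₐ)/2 = 2.5 × 10^8 m
e = (rₐ − rₚ)/(rₐ + rₚ) = (3 × 10^8) / (5 × 10^8) = 0.6
(a) a = 2.5 × 10^8 m ≈ 250 Mm
(b) 1 − e² = 0.64;  p = a(1 − e²) = 2.5 × 10^8 × 0.64 = 1.6 × 10^8 m ≈ 160 Mm
(c) 2a = 5 × 10^8 m;  ε = −GM/(2a) = -3.986 × 10^7 J/kg ≈ -39.86 MJ/kg

Final answer:
(a) semi-major axis a = 250 Mm
(b) semi-latus rectum p = 160 Mm
(c) specific energy ε = -39.86 MJ/kg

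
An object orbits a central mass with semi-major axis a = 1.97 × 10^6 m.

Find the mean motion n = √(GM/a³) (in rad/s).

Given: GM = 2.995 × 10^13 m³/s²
a = 1.97 × 10^6 m
GM = 2.995 × 10^13 m³/s²
a³ = 7.64537 × 10^18 m³
GM/a³ = (2.995 × 10^13) / (7.64537 × 10^18) = 3.9174 × 10^-6 s⁻²
n = √(GM/a³) = 0.00197924 rad/s ≈ 0.001979 rad/s

Final answer: n = 0.001979 rad/s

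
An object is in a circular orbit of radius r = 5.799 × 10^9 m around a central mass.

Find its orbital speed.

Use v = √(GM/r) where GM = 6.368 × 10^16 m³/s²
r = 5.799 × 10^9 m
GM = 6.368 × 10^16 m³/s²
GM/r = (6.368 × 10^16) / (5.799 × 10^9) = 1.09812 × 10^7 m²/s²
v = √(GM/r) = 3313.79 m/s ≈ 3.314 km/s

Final answer: 3.314 km/s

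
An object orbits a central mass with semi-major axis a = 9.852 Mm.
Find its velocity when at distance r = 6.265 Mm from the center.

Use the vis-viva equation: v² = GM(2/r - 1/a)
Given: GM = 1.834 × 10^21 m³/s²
a = 9.852 Mm = 9.852 × 10^6 m
r = 6.265 Mm = 6.265 × 10^6 m
GM = 1.834 × 10^21 m³/s²
2/r − 1/a = 3.19234 × 10^-7 − 1.01502 × 10^-7 = 2.17732 × 10^-7 m⁻¹
v² = GM (2/r − 1/a) = 3.9932 × 10^14 m²/s²
v = 1.9983 × 10^7 m/s ≈ 1.998 × 10^4 km/s

Final answer: 1.998 × 10^4 km/s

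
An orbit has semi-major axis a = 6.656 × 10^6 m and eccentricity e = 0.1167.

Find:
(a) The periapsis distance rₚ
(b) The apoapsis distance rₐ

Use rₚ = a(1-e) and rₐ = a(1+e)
a = 6.656 × 10^6 m
e = 0.1167:  1 − e = 0.8833,  1 + e = 1.1167
(a) rₚ = a(1 − e) = 6.656 × 10^6 m × 0.8833 = 5.87924 × 10^6 m ≈ 5.879 × 10^6 m
(b) rₐ = a(1 + e) = 6.656 × 10^6 m × 1.1167 = 7.43276 × 10^6 m ≈ 7.433 × 10^6 m

Final answer:
(a) rₚ = 5.879 × 10^6 m
(b) rₐ = 7.433 × 10^6 m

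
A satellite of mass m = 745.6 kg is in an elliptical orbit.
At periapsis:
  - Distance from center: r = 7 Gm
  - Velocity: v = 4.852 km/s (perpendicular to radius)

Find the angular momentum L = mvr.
r = 7 Gm = 7 × 10^9 m
v = 4.852 km/s = 4852 m/s
vr = 4852 × 7 × 10^9 = 3.3964 × 10^13 m²/s
L = m × vr = 745.6 × 3.3964 × 10^13 = 2.53236 × 10^16 kg·m²/s ≈ 2.532 × 10^16 kg·m²/s

Final answer: L = 2.532 × 10^16 kg·m²/s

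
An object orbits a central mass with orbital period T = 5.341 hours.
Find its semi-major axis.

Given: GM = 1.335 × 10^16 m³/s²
T = 5.341 hours = 19227.6 s
GM = 1.335 × 10^16 m³/s²
Kepler's third law: a³ = GM T² / (4π²)
T² = 3.69701 × 10^8 s²
a³ = (1.335 × 10^16) × (3.69701 × 10^8) / (4π²) = 1.25018 × 10^23 m³
a = (a³)^(1/3) = 5.00024 × 10^7 m ≈ 50 Mm

Final answer: 50 Mm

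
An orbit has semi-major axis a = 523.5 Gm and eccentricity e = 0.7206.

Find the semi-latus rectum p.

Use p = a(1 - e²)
a = 523.5 Gm = 5.235 × 10^11 m
e = 0.7206,  e² = 0.519264,  1 − e² = 0.480736
p = a(1 − e²) = 5.235 × 10^11 m × 0.480736 = 2.51665 × 10^11 m ≈ 251.7 Gm

Final answer: p = 251.7 Gm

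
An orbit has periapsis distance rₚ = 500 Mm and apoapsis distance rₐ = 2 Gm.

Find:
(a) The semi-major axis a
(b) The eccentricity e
rₚ = 500 Mm = 5 × 10^8 m
rₐ = 2 Gm = 2 × 10^9 m
(a) a = (rₚ + rₐ)/2 = 1.25 × 10^9 m ≈ 1.25 Gm
(b) e = (rₐ − rₚ)/(rₐ + rₚ) = (1.5 × 10^9) / (2.5 × 10^9) = 0.6

Final answer:
(a) a = 1.25 Gm
(b) e = 0.6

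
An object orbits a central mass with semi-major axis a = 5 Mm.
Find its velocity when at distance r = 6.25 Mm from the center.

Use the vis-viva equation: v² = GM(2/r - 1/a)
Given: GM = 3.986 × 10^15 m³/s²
a = 5 Mm = 5 × 10^6 m
r = 6.25 Mm = 6.25 × 10^6 m
GM = 3.986 × 10^15 m³/s²
2/r − 1/a = 3.2 × 10^-7 − 2 × 10^-7 = 1.2 × 10^-7 m⁻¹
v² = GM (2/r − 1/a) = 4.7832 × 10^8 m²/s²
v = 21870.5 m/s ≈ 21.87 km/s

Final answer: 21.87 km/s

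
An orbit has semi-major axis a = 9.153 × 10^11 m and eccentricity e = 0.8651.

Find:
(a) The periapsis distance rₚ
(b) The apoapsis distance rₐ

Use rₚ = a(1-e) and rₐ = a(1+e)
a = 9.153 × 10^11 m
e = 0.8651:  1 − e = 0.1349,  1 + e = 1.8651
(a) rₚ = a(1 − e) = 9.153 × 10^11 m × 0.1349 = 1.23474 × 10^11 m ≈ 1.235 × 10^11 m
(b) rₐ = a(1 + e) = 9.153 × 10^11 m × 1.8651 = 1.70713 × 10^12 m ≈ 1.707 × 10^12 m

Final answer:
(a) rₚ = 1.235 × 10^11 m
(b) rₐ = 1.707 × 10^12 m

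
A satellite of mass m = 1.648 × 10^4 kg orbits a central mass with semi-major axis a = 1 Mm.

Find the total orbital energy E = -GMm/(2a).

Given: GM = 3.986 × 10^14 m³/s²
a = 1 Mm = 1 × 10^6 m
GM = 3.986 × 10^14 m³/s²
2a = 2 × 10^6 m
GMm = 3.986 × 10^14 × 16480 = 6.56893 × 10^18 m³·kg/s²
E = −GMm/(2a) = -3.28446 × 10^12 J ≈ -3.284 TJ

Final answer: -3.284 TJ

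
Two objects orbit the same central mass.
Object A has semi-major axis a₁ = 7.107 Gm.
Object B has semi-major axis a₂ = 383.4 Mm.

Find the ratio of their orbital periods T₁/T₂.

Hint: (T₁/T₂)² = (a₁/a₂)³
a₁ = 7.107 Gm = 7.107 × 10^9 m
a₂ = 383.4 Mm = 3.834 × 10^8 m
a₁/a₂ = 18.5368
T₁/T₂ = (a₁/a₂)^(3/2) = (18.5368)^1.5 = 79.8089

Final answer: T₁/T₂ = 79.81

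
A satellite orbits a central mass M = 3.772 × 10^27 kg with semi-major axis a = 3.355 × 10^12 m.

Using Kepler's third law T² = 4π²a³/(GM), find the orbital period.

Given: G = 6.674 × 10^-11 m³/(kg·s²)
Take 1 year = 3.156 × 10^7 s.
M = 3.772 × 10^27 kg
GM = G × M = 6.674 × 10^-11 × 3.772 × 10^27 = 2.51743 × 10^17 m³/s²
a = 3.355 × 10^12 m
a³ = 3.7764 × 10^37 m³
T = 2π √(a³/GM) = 2π √((3.7764 × 10^37) / (2.51743 × 10^17)) = 2π × 1.22478 × 10^10 s
T = 7.69555 × 10^10 s ≈ 2438 years

Final answer: 2438 years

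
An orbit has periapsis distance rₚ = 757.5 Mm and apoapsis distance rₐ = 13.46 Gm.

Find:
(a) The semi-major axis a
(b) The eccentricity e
rₚ = 757.5 Mm = 7.575 × 10^8 m
rₐ = 13.46 Gm = 1.346 × 10^10 m
(a) a = (rₚ + rₐ)/2 = 7.10875 × 10^9 m ≈ 7.109 Gm
(b) e = (rₐ − rₚ)/(rₐ + rₚ) = (1.27025 × 10^10) / (1.42175 × 10^10) = 0.893441

Final answer:
(a) a = 7.109 Gm
(b) e = 0.8934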